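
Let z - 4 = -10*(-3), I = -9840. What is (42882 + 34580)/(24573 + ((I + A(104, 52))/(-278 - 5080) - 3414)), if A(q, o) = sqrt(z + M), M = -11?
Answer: 225154520089128/61507035555869 + 1985844*sqrt(23)/61507035555869 ≈ 3.6606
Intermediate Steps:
z = 34 (z = 4 - 10*(-3) = 4 + 30 = 34)
A(q, o) = sqrt(23) (A(q, o) = sqrt(34 - 11) = sqrt(23))
(42882 + 34580)/(24573 + ((I + A(104, 52))/(-278 - 5080) - 3414)) = (42882 + 34580)/(24573 + ((-9840 + sqrt(23))/(-278 - 5080) - 3414)) = 77462/(24573 + ((-9840 + sqrt(23))/(-5358) - 3414)) = 77462/(24573 + ((-9840 + sqrt(23))*(-1/5358) - 3414)) = 77462/(24573 + ((1640/893 - sqrt(23)/5358) - 3414)) = 77462/(24573 + (-3047062/893 - sqrt(23)/5358)) = 77462/(18896627/893 - sqrt(23)/5358)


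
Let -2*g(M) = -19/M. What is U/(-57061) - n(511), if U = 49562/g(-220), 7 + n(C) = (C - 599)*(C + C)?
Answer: 97534320217/1084159 ≈ 89963.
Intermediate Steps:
g(M) = 19/(2*M) (g(M) = -(-1)*19/M/2 = -(-19)/(2*M) = 19/(2*M))
n(C) = -7 + 2*C*(-599 + C) (n(C) = -7 + (C - 599)*(C + C) = -7 + (-599 + C)*(2*C) = -7 + 2*C*(-599 + C))
U = -21807280/19 (U = 49562/(((19/2)/(-220))) = 49562/(((19/2)*(-1/220))) = 49562/(-19/440) = 49562*(-440/19) = -21807280/19 ≈ -1.1478e+6)
U/(-57061) - n(511) = -21807280/19/(-57061) - (-7 - 1198*511 + 2*511²) = -21807280/19*(-1/57061) - (-7 - 612178 + 2*261121) = 21807280/1084159 - (-7 - 612178 + 522242) = 21807280/1084159 - 1*(-89943) = 21807280/1084159 + 89943 = 97534320217/1084159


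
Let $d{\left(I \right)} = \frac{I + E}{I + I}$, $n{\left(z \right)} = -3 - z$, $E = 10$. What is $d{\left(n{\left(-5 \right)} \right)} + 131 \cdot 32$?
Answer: $4195$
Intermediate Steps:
$d{\left(I \right)} = \frac{10 + I}{2 I}$ ($d{\left(I \right)} = \frac{I + 10}{I + I} = \frac{10 + I}{2 I}$)
$d{\left(n{\left(-5 \right)} \right)} + 131 \cdot 32 = \frac{10 - -2}{2 \left(-3 - -5\right)} + 131 \cdot 32 = \frac{10 + \left(-3 + 5\right)}{2 \left(-3 + 5\right)} + 4192 = \frac{10 + 2}{2 \cdot 2} + 4192 = \frac{1}{2} \cdot \frac{1}{2} \cdot 12 + 4192 = 3 + 4192 = 4195$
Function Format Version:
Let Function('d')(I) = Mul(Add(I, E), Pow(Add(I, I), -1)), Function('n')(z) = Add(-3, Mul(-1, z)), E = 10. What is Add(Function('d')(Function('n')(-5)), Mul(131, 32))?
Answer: 4195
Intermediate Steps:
Function('d')(I) = Mul(Rational(1, 2), Pow(I, -1), Add(10, I)) (Function('d')(I) = Mul(Add(I, 10), Pow(Add(I, I), -1)) = Mul(Add(10, I), Pow(Mul(2, I), -1)) = Mul(Add(10, I), Mul(Rational(1, 2), Pow(I, -1))) = Mul(Rational(1, 2), Pow(I, -1), Add(10, I)))
Add(Function('d')(Function('n')(-5)), Mul(131, 32)) = Add(Mul(Rational(1, 2), Pow(Add(-3, Mul(-1, -5)), -1), Add(10, Add(-3, Mul(-1, -5)))), Mul(131, 32)) = Add(Mul(Rational(1, 2), Pow(Add(-3, 5), -1), Add(10, Add(-3, 5))), 4192) = Add(Mul(Rational(1, 2), Pow(2, -1), Add(10, 2)), 4192) = Add(Mul(Rational(1, 2), Rational(1, 2), 12), 4192) = Add(3, 4192) = 4195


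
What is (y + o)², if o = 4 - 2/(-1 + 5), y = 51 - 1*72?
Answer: 1225/4 ≈ 306.25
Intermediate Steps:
y = -21 (y = 51 - 72 = -21)
o = 7/2 (o = 4 - 2/4 = 4 + (¼)*(-2) = 4 - ½ = 7/2 ≈ 3.5000)
(y + o)² = (-21 + 7/2)² = (-35/2)² = 1225/4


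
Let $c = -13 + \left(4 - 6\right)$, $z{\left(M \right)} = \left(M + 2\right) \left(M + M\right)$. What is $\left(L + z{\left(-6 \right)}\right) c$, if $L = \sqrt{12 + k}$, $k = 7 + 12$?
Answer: $-720 - 15 \sqrt{31} \approx -803.52$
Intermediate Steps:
$k = 19$
$z{\left(M \right)} = 2 M \left(2 + M\right)$ ($z{\left(M \right)} = \left(2 + M\right) 2 M = 2 M \left(2 + M\right)$)
$L = \sqrt{31}$ ($L = \sqrt{12 + 19} = \sqrt{31} \approx 5.5678$)
$c = -15$ ($c = -13 - 2 = -15$)
$\left(L + z{\left(-6 \right)}\right) c = \left(\sqrt{31} + 2 \left(-6\right) \left(2 - 6\right)\right) \left(-15\right) = \left(\sqrt{31} + 2 \left(-6\right) \left(-4\right)\right) \left(-15\right) = \left(\sqrt{31} + 48\right) \left(-15\right) = \left(48 + \sqrt{31}\right) \left(-15\right) = -720 - 15 \sqrt{31}$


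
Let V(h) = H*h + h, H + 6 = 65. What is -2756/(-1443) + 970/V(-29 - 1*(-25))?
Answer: -631/296 ≈ -2.1318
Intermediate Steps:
H = 59 (H = -6 + 65 = 59)
V(h) = 60*h (V(h) = 59*h + h = 60*h)
-2756/(-1443) + 970/V(-29 - 1*(-25)) = -2756/(-1443) + 970/((60*(-29 - 1*(-25)))) = -2756*(-1/1443) + 970/((60*(-29 + 25))) = 212/111 + 970/((60*(-4))) = 212/111 + 970/(-240) = 212/111 + 970*(-1/240) = 212/111 - 97/24 = -631/296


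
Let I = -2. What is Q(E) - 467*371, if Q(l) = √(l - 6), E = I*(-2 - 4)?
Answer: -173257 + √6 ≈ -1.7325e+5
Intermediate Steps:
E = 12 (E = -2*(-2 - 4) = -2*(-6) = 12)
Q(l) = √(-6 + l)
Q(E) - 467*371 = √(-6 + 12) - 467*371 = √6 - 173257 = -173257 + √6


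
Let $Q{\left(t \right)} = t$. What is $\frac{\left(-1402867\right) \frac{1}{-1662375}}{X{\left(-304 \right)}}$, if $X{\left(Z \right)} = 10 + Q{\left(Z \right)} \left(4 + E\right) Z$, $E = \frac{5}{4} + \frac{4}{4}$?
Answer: $\frac{1402867}{960204423750} \approx 1.461 \cdot 10^{-6}$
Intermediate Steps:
$E = \frac{9}{4}$ ($E = 5 \cdot \frac{1}{4} + 4 \cdot \frac{1}{4} = \frac{5}{4} + 1 = \frac{9}{4} \approx 2.25$)
$X{\left(Z \right)} = 10 + \frac{25 Z^{2}}{4}$ ($X{\left(Z \right)} = 10 + Z \left(4 + \frac{9}{4}\right) Z = 10 + Z \frac{25}{4} Z = 10 + \frac{25 Z}{4} Z = 10 + \frac{25 Z^{2}}{4}$)
$\frac{\left(-1402867\right) \frac{1}{-1662375}}{X{\left(-304 \right)}} = \frac{\left(-1402867\right) \frac{1}{-1662375}}{10 + \frac{25 \left(-304\right)^{2}}{4}} = \frac{\left(-1402867\right) \left(- \frac{1}{1662375}\right)}{10 + \frac{25}{4} \cdot 92416} = \frac{1402867}{1662375 \left(10 + 577600\right)} = \frac{1402867}{1662375 \cdot 577610} = \frac{1402867}{1662375} \cdot \frac{1}{577610} = \frac{1402867}{960204423750}$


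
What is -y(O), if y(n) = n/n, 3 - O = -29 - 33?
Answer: -1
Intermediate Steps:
O = 65 (O = 3 - (-29 - 33) = 3 - 1*(-62) = 3 + 62 = 65)
y(n) = 1
-y(O) = -1*1 = -1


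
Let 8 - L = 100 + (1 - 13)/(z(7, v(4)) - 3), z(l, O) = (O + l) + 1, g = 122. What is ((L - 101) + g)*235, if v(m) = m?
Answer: -49115/3 ≈ -16372.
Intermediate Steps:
z(l, O) = 1 + O + l
L = -272/3 (L = 8 - (100 + (1 - 13)/((1 + 4 + 7) - 3)) = 8 - (100 - 12/(12 - 3)) = 8 - (100 - 12/9) = 8 - (100 - 12*⅑) = 8 - (100 - 4/3) = 8 - 1*296/3 = 8 - 296/3 = -272/3 ≈ -90.667)
((L - 101) + g)*235 = ((-272/3 - 101) + 122)*235 = (-575/3 + 122)*235 = -209/3*235 = -49115/3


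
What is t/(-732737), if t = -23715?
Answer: 23715/732737 ≈ 0.032365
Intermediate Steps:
t/(-732737) = -23715/(-732737) = -23715*(-1/732737) = 23715/732737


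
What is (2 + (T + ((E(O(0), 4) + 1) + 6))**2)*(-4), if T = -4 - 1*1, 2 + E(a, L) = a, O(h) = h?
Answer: -8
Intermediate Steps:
E(a, L) = -2 + a
T = -5 (T = -4 - 1 = -5)
(2 + (T + ((E(O(0), 4) + 1) + 6))**2)*(-4) = (2 + (-5 + (((-2 + 0) + 1) + 6))**2)*(-4) = (2 + (-5 + ((-2 + 1) + 6))**2)*(-4) = (2 + (-5 + (-1 + 6))**2)*(-4) = (2 + (-5 + 5)**2)*(-4) = (2 + 0**2)*(-4) = (2 + 0)*(-4) = 2*(-4) = -8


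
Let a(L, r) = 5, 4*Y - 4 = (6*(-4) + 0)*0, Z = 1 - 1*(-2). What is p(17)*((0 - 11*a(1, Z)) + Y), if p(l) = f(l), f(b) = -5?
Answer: 270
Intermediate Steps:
p(l) = -5
Z = 3 (Z = 1 + 2 = 3)
Y = 1 (Y = 1 + ((6*(-4) + 0)*0)/4 = 1 + ((-24 + 0)*0)/4 = 1 + (-24*0)/4 = 1 + (¼)*0 = 1 + 0 = 1)
p(17)*((0 - 11*a(1, Z)) + Y) = -5*((0 - 11*5) + 1) = -5*((0 - 55) + 1) = -5*(-55 + 1) = -5*(-54) = 270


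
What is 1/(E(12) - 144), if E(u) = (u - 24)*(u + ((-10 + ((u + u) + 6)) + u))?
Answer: -1/672 ≈ -0.0014881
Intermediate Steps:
E(u) = (-24 + u)*(-4 + 4*u) (E(u) = (-24 + u)*(u + ((-10 + (2*u + 6)) + u)) = (-24 + u)*(u + ((-10 + (6 + 2*u)) + u)) = (-24 + u)*(u + ((-4 + 2*u) + u)) = (-24 + u)*(u + (-4 + 3*u)) = (-24 + u)*(-4 + 4*u))
1/(E(12) - 144) = 1/((96 - 100*12 + 4*12²) - 144) = 1/((96 - 1200 + 4*144) - 144) = 1/((96 - 1200 + 576) - 144) = 1/(-528 - 144) = 1/(-672) = -1/672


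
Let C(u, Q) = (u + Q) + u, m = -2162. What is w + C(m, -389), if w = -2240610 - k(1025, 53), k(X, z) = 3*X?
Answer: -2248398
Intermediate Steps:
C(u, Q) = Q + 2*u (C(u, Q) = (Q + u) + u = Q + 2*u)
w = -2243685 (w = -2240610 - 3*1025 = -2240610 - 1*3075 = -2240610 - 3075 = -2243685)
w + C(m, -389) = -2243685 + (-389 + 2*(-2162)) = -2243685 + (-389 - 4324) = -2243685 - 4713 = -2248398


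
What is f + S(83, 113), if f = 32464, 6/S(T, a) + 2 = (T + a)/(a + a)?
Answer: 2077357/64 ≈ 32459.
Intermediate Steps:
S(T, a) = 6/(-2 + (T + a)/(2*a)) (S(T, a) = 6/(-2 + (T + a)/(a + a)) = 6/(-2 + (T + a)/((2*a))) = 6/(-2 + (T + a)*(1/(2*a))) = 6/(-2 + (T + a)/(2*a)))
f + S(83, 113) = 32464 + 12*113/(83 - 3*113) = 32464 + 12*113/(83 - 339) = 32464 + 12*113/(-256) = 32464 + 12*113*(-1/256) = 32464 - 339/64 = 2077357/64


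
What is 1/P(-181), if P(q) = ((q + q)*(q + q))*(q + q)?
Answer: -1/47437928 ≈ -2.1080e-8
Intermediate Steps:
P(q) = 8*q**3 (P(q) = ((2*q)*(2*q))*(2*q) = (4*q**2)*(2*q) = 8*q**3)
1/P(-181) = 1/(8*(-181)**3) = 1/(8*(-5929741)) = 1/(-47437928) = -1/47437928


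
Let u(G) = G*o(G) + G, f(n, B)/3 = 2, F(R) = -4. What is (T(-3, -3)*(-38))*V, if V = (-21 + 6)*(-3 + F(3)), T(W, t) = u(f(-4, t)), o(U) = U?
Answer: -167580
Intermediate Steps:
f(n, B) = 6 (f(n, B) = 3*2 = 6)
u(G) = G + G**2 (u(G) = G*G + G = G**2 + G = G + G**2)
T(W, t) = 42 (T(W, t) = 6*(1 + 6) = 6*7 = 42)
V = 105 (V = (-21 + 6)*(-3 - 4) = -15*(-7) = 105)
(T(-3, -3)*(-38))*V = (42*(-38))*105 = -1596*105 = -167580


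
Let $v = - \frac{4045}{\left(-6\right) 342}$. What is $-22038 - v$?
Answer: $- \frac{45226021}{2052} \approx -22040.0$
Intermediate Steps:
$v = \frac{4045}{2052}$ ($v = - \frac{4045}{-2052} = \left(-4045\right) \left(- \frac{1}{2052}\right) = \frac{4045}{2052} \approx 1.9712$)
$-22038 - v = -22038 - \frac{4045}{2052} = - \frac{45226021}{2052}$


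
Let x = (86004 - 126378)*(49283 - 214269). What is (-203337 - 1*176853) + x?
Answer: 6660764574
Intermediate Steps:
x = 6661144764 (x = -40374*(-164986) = 6661144764)
(-203337 - 1*176853) + x = (-203337 - 1*176853) + 6661144764 = (-203337 - 176853) + 6661144764 = -380190 + 6661144764 = 6660764574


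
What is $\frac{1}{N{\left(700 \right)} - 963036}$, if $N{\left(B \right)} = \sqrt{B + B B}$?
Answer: $- \frac{240759}{231859461649} - \frac{5 \sqrt{4907}}{463718923298} \approx -1.0391 \cdot 10^{-6}$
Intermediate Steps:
$N{\left(B \right)} = \sqrt{B + B^{2}}$
$\frac{1}{N{\left(700 \right)} - 963036} = \frac{1}{\sqrt{700 \left(1 + 700\right)} - 963036} = \frac{1}{\sqrt{700 \cdot 701} - 963036} = \frac{1}{\sqrt{490700} - 963036} = \frac{1}{10 \sqrt{4907} - 963036} = \frac{1}{-963036 + 10 \sqrt{4907}}$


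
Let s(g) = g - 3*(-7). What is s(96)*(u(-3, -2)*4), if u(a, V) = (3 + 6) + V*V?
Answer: 6084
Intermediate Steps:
s(g) = 21 + g (s(g) = g + 21 = 21 + g)
u(a, V) = 9 + V²
s(96)*(u(-3, -2)*4) = (21 + 96)*((9 + (-2)²)*4) = 117*((9 + 4)*4) = 117*(13*4) = 117*52 = 6084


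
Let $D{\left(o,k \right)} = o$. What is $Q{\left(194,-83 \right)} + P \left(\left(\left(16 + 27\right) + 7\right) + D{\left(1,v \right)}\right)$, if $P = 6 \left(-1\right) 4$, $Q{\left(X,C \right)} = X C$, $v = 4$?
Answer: $-17326$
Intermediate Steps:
$Q{\left(X,C \right)} = C X$
$P = -24$ ($P = \left(-6\right) 4 = -24$)
$Q{\left(194,-83 \right)} + P \left(\left(\left(16 + 27\right) + 7\right) + D{\left(1,v \right)}\right) = \left(-83\right) 194 - 24 \left(\left(\left(16 + 27\right) + 7\right) + 1\right) = -16102 - 24 \left(\left(43 + 7\right) + 1\right) = -16102 - 24 \left(50 + 1\right) = -16102 - 1224 = -17326$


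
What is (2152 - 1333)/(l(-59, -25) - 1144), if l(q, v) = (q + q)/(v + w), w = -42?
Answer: -18291/25510 ≈ -0.71701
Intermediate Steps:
l(q, v) = 2*q/(-42 + v) (l(q, v) = (q + q)/(v - 42) = (2*q)/(-42 + v) = 2*q/(-42 + v))
(2152 - 1333)/(l(-59, -25) - 1144) = (2152 - 1333)/(2*(-59)/(-42 - 25) - 1144) = 819/(2*(-59)/(-67) - 1144) = 819/(2*(-59)*(-1/67) - 1144) = 819/(118/67 - 1144) = 819/(-76530/67) = 819*(-67/76530) = -18291/25510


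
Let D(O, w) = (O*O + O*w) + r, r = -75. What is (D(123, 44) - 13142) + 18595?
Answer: 25919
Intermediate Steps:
D(O, w) = -75 + O**2 + O*w (D(O, w) = (O*O + O*w) - 75 = (O**2 + O*w) - 75 = -75 + O**2 + O*w)
(D(123, 44) - 13142) + 18595 = ((-75 + 123**2 + 123*44) - 13142) + 18595 = ((-75 + 15129 + 5412) - 13142) + 18595 = (20466 - 13142) + 18595 = 7324 + 18595 = 25919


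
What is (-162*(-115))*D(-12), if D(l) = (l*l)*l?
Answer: -32192640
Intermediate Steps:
D(l) = l³ (D(l) = l²*l = l³)
(-162*(-115))*D(-12) = -162*(-115)*(-12)³ = 18630*(-1728) = -32192640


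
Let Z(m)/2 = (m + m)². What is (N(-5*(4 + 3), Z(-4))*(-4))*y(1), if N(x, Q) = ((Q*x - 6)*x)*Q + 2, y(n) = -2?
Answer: 160778256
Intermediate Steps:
Z(m) = 8*m² (Z(m) = 2*(m + m)² = 2*(2*m)² = 2*(4*m²) = 8*m²)
N(x, Q) = 2 + Q*x*(-6 + Q*x) (N(x, Q) = ((-6 + Q*x)*x)*Q + 2 = (x*(-6 + Q*x))*Q + 2 = Q*x*(-6 + Q*x) + 2 = 2 + Q*x*(-6 + Q*x))
(N(-5*(4 + 3), Z(-4))*(-4))*y(1) = ((2 + (8*(-4)²)²*(-5*(4 + 3))² - 6*8*(-4)²*(-5*(4 + 3)))*(-4))*(-2) = ((2 + (8*16)²*(-5*7)² - 6*8*16*(-5*7))*(-4))*(-2) = ((2 + 128²*(-35)² - 6*128*(-35))*(-4))*(-2) = ((2 + 16384*1225 + 26880)*(-4))*(-2) = ((2 + 20070400 + 26880)*(-4))*(-2) = (20097282*(-4))*(-2) = -80389128*(-2) = 160778256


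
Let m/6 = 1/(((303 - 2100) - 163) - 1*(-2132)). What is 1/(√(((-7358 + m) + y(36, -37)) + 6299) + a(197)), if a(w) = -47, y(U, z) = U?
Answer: -4042/277949 - 15*I*√33626/277949 ≈ -0.014542 - 0.0098961*I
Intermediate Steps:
m = 3/86 (m = 6/(((303 - 2100) - 163) - 1*(-2132)) = 6/((-1797 - 163) + 2132) = 6/(-1960 + 2132) = 6/172 = 6*(1/172) = 3/86 ≈ 0.034884)
1/(√(((-7358 + m) + y(36, -37)) + 6299) + a(197)) = 1/(√(((-7358 + 3/86) + 36) + 6299) - 47) = 1/(√((-632785/86 + 36) + 6299) - 47) = 1/(√(-629689/86 + 6299) - 47) = 1/(√(-87975/86) - 47) = 1/(15*I*√33626/86 - 47) = 1/(-47 + 15*I*√33626/86)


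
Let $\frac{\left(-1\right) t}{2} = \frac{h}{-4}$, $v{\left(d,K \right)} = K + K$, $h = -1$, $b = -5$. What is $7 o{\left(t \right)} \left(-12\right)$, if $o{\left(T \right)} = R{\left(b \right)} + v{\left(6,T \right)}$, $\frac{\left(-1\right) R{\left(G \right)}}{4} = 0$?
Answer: $84$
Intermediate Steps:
$v{\left(d,K \right)} = 2 K$
$t = - \frac{1}{2}$ ($t = - 2 \left(- \frac{1}{-4}\right) = - 2 \left(\left(-1\right) \left(- \frac{1}{4}\right)\right) = \left(-2\right) \frac{1}{4} = - \frac{1}{2} \approx -0.5$)
$R{\left(G \right)} = 0$ ($R{\left(G \right)} = \left(-4\right) 0 = 0$)
$o{\left(T \right)} = 2 T$ ($o{\left(T \right)} = 0 + 2 T = 2 T$)
$7 o{\left(t \right)} \left(-12\right) = 7 \cdot 2 \left(- \frac{1}{2}\right) \left(-12\right) = 7 \left(-1\right) \left(-12\right) = \left(-7\right) \left(-12\right) = 84$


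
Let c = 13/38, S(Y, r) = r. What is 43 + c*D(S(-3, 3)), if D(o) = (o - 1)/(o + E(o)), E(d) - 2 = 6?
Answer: 9000/209 ≈ 43.062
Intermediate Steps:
E(d) = 8 (E(d) = 2 + 6 = 8)
D(o) = (-1 + o)/(8 + o) (D(o) = (o - 1)/(o + 8) = (-1 + o)/(8 + o))
c = 13/38 (c = 13*(1/38) = 13/38 ≈ 0.34211)
43 + c*D(S(-3, 3)) = 43 + 13*((-1 + 3)/(8 + 3))/38 = 43 + 13*(2/11)/38 = 43 + 13*((1/11)*2)/38 = 43 + (13/38)*(2/11) = 43 + 13/209 = 9000/209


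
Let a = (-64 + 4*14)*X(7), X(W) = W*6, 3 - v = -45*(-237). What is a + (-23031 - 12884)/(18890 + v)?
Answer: -254593/748 ≈ -340.36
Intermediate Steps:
v = -10662 (v = 3 - (-45)*(-237) = 3 - 1*10665 = 3 - 10665 = -10662)
X(W) = 6*W
a = -336 (a = (-64 + 4*14)*(6*7) = (-64 + 56)*42 = -8*42 = -336)
a + (-23031 - 12884)/(18890 + v) = -336 + (-23031 - 12884)/(18890 - 10662) = -336 - 35915/8228 = -336 - 35915*1/8228 = -336 - 3265/748 = -254593/748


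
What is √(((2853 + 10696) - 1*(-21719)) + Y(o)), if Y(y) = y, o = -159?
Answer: 3*√3901 ≈ 187.37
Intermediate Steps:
√(((2853 + 10696) - 1*(-21719)) + Y(o)) = √(((2853 + 10696) - 1*(-21719)) - 159) = √((13549 + 21719) - 159) = √(35268 - 159) = √35109 = 3*√3901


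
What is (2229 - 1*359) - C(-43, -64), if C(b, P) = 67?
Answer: 1803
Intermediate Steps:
(2229 - 1*359) - C(-43, -64) = (2229 - 1*359) - 1*67 = (2229 - 359) - 67 = 1870 - 67 = 1803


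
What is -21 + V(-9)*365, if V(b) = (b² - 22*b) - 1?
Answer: 101449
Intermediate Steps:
V(b) = -1 + b² - 22*b
-21 + V(-9)*365 = -21 + (-1 + (-9)² - 22*(-9))*365 = -21 + (-1 + 81 + 198)*365 = -21 + 278*365 = -21 + 101470 = 101449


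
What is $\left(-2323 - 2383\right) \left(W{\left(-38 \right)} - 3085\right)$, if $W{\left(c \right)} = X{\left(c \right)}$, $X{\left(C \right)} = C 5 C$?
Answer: $-19459310$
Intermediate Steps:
$X{\left(C \right)} = 5 C^{2}$ ($X{\left(C \right)} = 5 C C = 5 C^{2}$)
$W{\left(c \right)} = 5 c^{2}$
$\left(-2323 - 2383\right) \left(W{\left(-38 \right)} - 3085\right) = \left(-2323 - 2383\right) \left(5 \left(-38\right)^{2} - 3085\right) = - 4706 \left(5 \cdot 1444 - 3085\right) = - 4706 \left(7220 - 3085\right) = \left(-4706\right) 4135 = -19459310$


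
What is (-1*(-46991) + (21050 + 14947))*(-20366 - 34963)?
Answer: -4591643052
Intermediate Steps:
(-1*(-46991) + (21050 + 14947))*(-20366 - 34963) = (46991 + 35997)*(-55329) = 82988*(-55329) = -4591643052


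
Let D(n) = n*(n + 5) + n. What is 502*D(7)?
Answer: 45682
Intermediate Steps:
D(n) = n + n*(5 + n) (D(n) = n*(5 + n) + n = n + n*(5 + n))
502*D(7) = 502*(7*(6 + 7)) = 502*(7*13) = 502*91 = 45682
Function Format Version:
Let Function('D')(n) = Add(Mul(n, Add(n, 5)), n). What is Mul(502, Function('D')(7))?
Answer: 45682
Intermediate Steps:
Function('D')(n) = Add(n, Mul(n, Add(5, n))) (Function('D')(n) = Add(Mul(n, Add(5, n)), n) = Add(n, Mul(n, Add(5, n))))
Mul(502, Function('D')(7)) = Mul(502, Mul(7, Add(6, 7))) = Mul(502, Mul(7, 13)) = Mul(502, 91) = 45682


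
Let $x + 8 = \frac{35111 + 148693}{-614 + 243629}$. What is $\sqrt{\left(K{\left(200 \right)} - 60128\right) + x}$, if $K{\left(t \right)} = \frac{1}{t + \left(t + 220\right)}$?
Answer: $\frac{7 i \sqrt{107112997312885}}{295430} \approx 245.22 i$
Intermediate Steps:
$x = - \frac{34516}{4765}$ ($x = -8 + \frac{35111 + 148693}{-614 + 243629} = -8 + \frac{183804}{243015} = -8 + 183804 \cdot \frac{1}{243015} = -8 + \frac{3604}{4765} = - \frac{34516}{4765} \approx -7.2437$)
$K{\left(t \right)} = \frac{1}{220 + 2 t}$ ($K{\left(t \right)} = \frac{1}{t + \left(220 + t\right)} = \frac{1}{220 + 2 t}$)
$\sqrt{\left(K{\left(200 \right)} - 60128\right) + x} = \sqrt{\left(\frac{1}{2 \left(110 + 200\right)} - 60128\right) - \frac{34516}{4765}} = \sqrt{\left(\frac{1}{2 \cdot 310} - 60128\right) - \frac{34516}{4765}} = \sqrt{\left(\frac{1}{2} \cdot \frac{1}{310} - 60128\right) - \frac{34516}{4765}} = \sqrt{\left(\frac{1}{620} - 60128\right) - \frac{34516}{4765}} = \sqrt{- \frac{37279359}{620} - \frac{34516}{4765}} = \sqrt{- \frac{35531509111}{590860}} = \frac{7 i \sqrt{107112997312885}}{295430}$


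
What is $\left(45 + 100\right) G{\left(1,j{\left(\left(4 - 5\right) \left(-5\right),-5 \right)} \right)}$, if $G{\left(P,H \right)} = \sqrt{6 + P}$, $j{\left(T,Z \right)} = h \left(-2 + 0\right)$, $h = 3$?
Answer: $145 \sqrt{7} \approx 383.63$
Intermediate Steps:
$j{\left(T,Z \right)} = -6$ ($j{\left(T,Z \right)} = 3 \left(-2 + 0\right) = 3 \left(-2\right) = -6$)
$\left(45 + 100\right) G{\left(1,j{\left(\left(4 - 5\right) \left(-5\right),-5 \right)} \right)} = \left(45 + 100\right) \sqrt{6 + 1} = 145 \sqrt{7}$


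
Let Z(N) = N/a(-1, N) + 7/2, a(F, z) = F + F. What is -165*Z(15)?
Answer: 660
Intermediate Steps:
a(F, z) = 2*F
Z(N) = 7/2 - N/2 (Z(N) = N/((2*(-1))) + 7/2 = N/(-2) + 7*(1/2) = N*(-1/2) + 7/2 = -N/2 + 7/2 = 7/2 - N/2)
-165*Z(15) = -165*(7/2 - 1/2*15) = -165*(7/2 - 15/2) = -165*(-4) = 660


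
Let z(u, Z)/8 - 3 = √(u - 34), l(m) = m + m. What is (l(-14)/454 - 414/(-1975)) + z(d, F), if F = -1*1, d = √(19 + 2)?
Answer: 10826128/448325 + 8*√(-34 + √21) ≈ 24.148 + 43.39*I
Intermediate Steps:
l(m) = 2*m
d = √21 ≈ 4.5826
F = -1
z(u, Z) = 24 + 8*√(-34 + u) (z(u, Z) = 24 + 8*√(u - 34) = 24 + 8*√(-34 + u))
(l(-14)/454 - 414/(-1975)) + z(d, F) = ((2*(-14))/454 - 414/(-1975)) + (24 + 8*√(-34 + √21)) = (-28*1/454 - 414*(-1/1975)) + (24 + 8*√(-34 + √21)) = (-14/227 + 414/1975) + (24 + 8*√(-34 + √21)) = 66328/448325 + (24 + 8*√(-34 + √21)) = 10826128/448325 + 8*√(-34 + √21)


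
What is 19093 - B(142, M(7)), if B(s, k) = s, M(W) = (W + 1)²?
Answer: 18951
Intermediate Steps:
M(W) = (1 + W)²
19093 - B(142, M(7)) = 19093 - 1*142 = 19093 - 142 = 18951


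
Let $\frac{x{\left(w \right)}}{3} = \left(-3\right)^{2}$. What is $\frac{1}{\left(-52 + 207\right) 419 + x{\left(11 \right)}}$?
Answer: $\frac{1}{64972} \approx 1.5391 \cdot 10^{-5}$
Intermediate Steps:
$x{\left(w \right)} = 27$ ($x{\left(w \right)} = 3 \left(-3\right)^{2} = 3 \cdot 9 = 27$)
$\frac{1}{\left(-52 + 207\right) 419 + x{\left(11 \right)}} = \frac{1}{\left(-52 + 207\right) 419 + 27} = \frac{1}{155 \cdot 419 + 27} = \frac{1}{64945 + 27} = \frac{1}{64972}$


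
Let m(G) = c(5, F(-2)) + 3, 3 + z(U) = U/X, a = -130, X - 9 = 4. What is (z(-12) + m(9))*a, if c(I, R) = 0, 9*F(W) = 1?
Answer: 120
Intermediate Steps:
X = 13 (X = 9 + 4 = 13)
F(W) = ⅑ (F(W) = (⅑)*1 = ⅑)
z(U) = -3 + U/13
m(G) = 3 (m(G) = 0 + 3 = 3)
(z(-12) + m(9))*a = ((-3 + (1/13)*(-12)) + 3)*(-130) = ((-3 - 12/13) + 3)*(-130) = (-51/13 + 3)*(-130) = -12/13*(-130) = 120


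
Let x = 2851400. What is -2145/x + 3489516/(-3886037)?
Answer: -1991668294353/2216129180360 ≈ -0.89872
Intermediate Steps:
-2145/x + 3489516/(-3886037) = -2145/2851400 + 3489516/(-3886037) = -2145*1/2851400 + 3489516*(-1/3886037) = -429/570280 - 3489516/3886037 = -1991668294353/2216129180360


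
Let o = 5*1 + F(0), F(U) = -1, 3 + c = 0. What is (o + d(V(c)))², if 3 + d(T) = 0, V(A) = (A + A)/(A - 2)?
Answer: 1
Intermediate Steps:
c = -3 (c = -3 + 0 = -3)
V(A) = 2*A/(-2 + A) (V(A) = (2*A)/(-2 + A) = 2*A/(-2 + A))
d(T) = -3 (d(T) = -3 + 0 = -3)
o = 4 (o = 5*1 - 1 = 5 - 1 = 4)
(o + d(V(c)))² = (4 - 3)² = 1² = 1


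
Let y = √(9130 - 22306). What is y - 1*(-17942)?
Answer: 17942 + 6*I*√366 ≈ 17942.0 + 114.79*I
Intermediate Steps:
y = 6*I*√366 (y = √(-13176) = 6*I*√366 ≈ 114.79*I)
y - 1*(-17942) = 6*I*√366 - 1*(-17942) = 6*I*√366 + 17942 = 17942 + 6*I*√366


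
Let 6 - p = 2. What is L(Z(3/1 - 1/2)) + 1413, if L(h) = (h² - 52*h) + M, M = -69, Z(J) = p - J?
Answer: 5073/4 ≈ 1268.3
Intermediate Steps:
p = 4 (p = 6 - 1*2 = 6 - 2 = 4)
Z(J) = 4 - J
L(h) = -69 + h² - 52*h (L(h) = (h² - 52*h) - 69 = -69 + h² - 52*h)
L(Z(3/1 - 1/2)) + 1413 = (-69 + (4 - (3/1 - 1/2))² - 52*(4 - (3/1 - 1/2))) + 1413 = (-69 + (4 - (3*1 - 1*½))² - 52*(4 - (3*1 - 1*½))) + 1413 = (-69 + (4 - (3 - ½))² - 52*(4 - (3 - ½))) + 1413 = (-69 + (4 - 1*5/2)² - 52*(4 - 1*5/2)) + 1413 = (-69 + (4 - 5/2)² - 52*(4 - 5/2)) + 1413 = (-69 + (3/2)² - 52*3/2) + 1413 = (-69 + 9/4 - 78) + 1413 = -579/4 + 1413 = 5073/4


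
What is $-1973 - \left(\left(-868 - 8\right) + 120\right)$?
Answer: $-1217$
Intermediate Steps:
$-1973 - \left(\left(-868 - 8\right) + 120\right) = -1973 - \left(-876 + 120\right) = -1973 - -756 = -1973 + 756 = -1217$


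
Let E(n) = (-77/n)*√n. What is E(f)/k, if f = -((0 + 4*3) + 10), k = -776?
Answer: -7*I*√22/1552 ≈ -0.021155*I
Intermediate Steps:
f = -22 (f = -((0 + 12) + 10) = -(12 + 10) = -1*22 = -22)
E(n) = -77/√n
E(f)/k = -(-7)*I*√22/2/(-776) = -(-7)*I*√22/2*(-1/776) = (7*I*√22/2)*(-1/776) = -7*I*√22/1552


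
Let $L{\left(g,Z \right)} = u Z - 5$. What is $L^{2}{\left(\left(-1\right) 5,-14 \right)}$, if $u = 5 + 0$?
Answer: $5625$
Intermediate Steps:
$u = 5$
$L{\left(g,Z \right)} = -5 + 5 Z$ ($L{\left(g,Z \right)} = 5 Z - 5 = -5 + 5 Z$)
$L^{2}{\left(\left(-1\right) 5,-14 \right)} = \left(-5 + 5 \left(-14\right)\right)^{2} = \left(-5 - 70\right)^{2} = \left(-75\right)^{2} = 5625$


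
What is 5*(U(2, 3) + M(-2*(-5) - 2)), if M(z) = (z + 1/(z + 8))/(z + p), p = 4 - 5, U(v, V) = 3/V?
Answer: 1205/112 ≈ 10.759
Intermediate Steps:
p = -1
M(z) = (z + 1/(8 + z))/(-1 + z) (M(z) = (z + 1/(z + 8))/(z - 1) = (z + 1/(8 + z))/(-1 + z))
5*(U(2, 3) + M(-2*(-5) - 2)) = 5*(3/3 + (1 + (-2*(-5) - 2)² + 8*(-2*(-5) - 2))/(-8 + (-2*(-5) - 2)² + 7*(-2*(-5) - 2))) = 5*(3*(⅓) + (1 + (10 - 2)² + 8*(10 - 2))/(-8 + (10 - 2)² + 7*(10 - 2))) = 5*(1 + (1 + 8² + 8*8)/(-8 + 8² + 7*8)) = 5*(1 + (1 + 64 + 64)/(-8 + 64 + 56)) = 5*(1 + 129/112) = 5*(241/112) = 1205/112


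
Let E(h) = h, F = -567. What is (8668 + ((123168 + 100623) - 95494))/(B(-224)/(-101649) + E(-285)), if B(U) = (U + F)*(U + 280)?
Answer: -13922355285/28925669 ≈ -481.31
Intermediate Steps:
B(U) = (-567 + U)*(280 + U) (B(U) = (U - 567)*(U + 280) = (-567 + U)*(280 + U))
(8668 + ((123168 + 100623) - 95494))/(B(-224)/(-101649) + E(-285)) = (8668 + ((123168 + 100623) - 95494))/((-158760 + (-224)² - 287*(-224))/(-101649) - 285) = (8668 + (223791 - 95494))/((-158760 + 50176 + 64288)*(-1/101649) - 285) = (8668 + 128297)/(-44296*(-1/101649) - 285) = 136965/(44296/101649 - 285) = 136965/(-28925669/101649) = 136965*(-101649/28925669) = -13922355285/28925669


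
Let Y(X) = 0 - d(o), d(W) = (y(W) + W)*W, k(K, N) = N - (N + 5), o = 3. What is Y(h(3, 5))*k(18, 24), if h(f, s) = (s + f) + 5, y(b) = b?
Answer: 90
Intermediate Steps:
k(K, N) = -5 (k(K, N) = N - (5 + N) = N + (-5 - N) = -5)
d(W) = 2*W² (d(W) = (W + W)*W = (2*W)*W = 2*W²)
h(f, s) = 5 + f + s (h(f, s) = (f + s) + 5 = 5 + f + s)
Y(X) = -18 (Y(X) = 0 - 2*3² = 0 - 2*9 = 0 - 1*18 = 0 - 18 = -18)
Y(h(3, 5))*k(18, 24) = -18*(-5) = 90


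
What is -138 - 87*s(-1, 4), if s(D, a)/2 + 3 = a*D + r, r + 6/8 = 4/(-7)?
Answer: 18339/14 ≈ 1309.9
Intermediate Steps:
r = -37/28 (r = -¾ + 4/(-7) = -¾ + 4*(-⅐) = -¾ - 4/7 = -37/28 ≈ -1.3214)
s(D, a) = -121/14 + 2*D*a (s(D, a) = -6 + 2*(a*D - 37/28) = -6 + 2*(D*a - 37/28) = -6 + 2*(-37/28 + D*a) = -6 + (-37/14 + 2*D*a) = -121/14 + 2*D*a)
-138 - 87*s(-1, 4) = -138 - 87*(-121/14 + 2*(-1)*4) = -138 - 87*(-121/14 - 8) = -138 - 87*(-233/14) = -138 + 20271/14 = 18339/14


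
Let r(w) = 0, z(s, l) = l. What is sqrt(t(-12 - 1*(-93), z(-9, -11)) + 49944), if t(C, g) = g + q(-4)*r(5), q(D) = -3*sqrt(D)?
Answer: sqrt(49933) ≈ 223.46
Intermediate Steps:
t(C, g) = g (t(C, g) = g - 6*I*0 = g + 0 = g)
sqrt(t(-12 - 1*(-93), z(-9, -11)) + 49944) = sqrt(-11 + 49944) = sqrt(49933)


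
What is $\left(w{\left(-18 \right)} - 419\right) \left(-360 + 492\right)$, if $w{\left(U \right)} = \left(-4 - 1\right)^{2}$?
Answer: $-52008$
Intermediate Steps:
$w{\left(U \right)} = 25$ ($w{\left(U \right)} = \left(-5\right)^{2} = 25$)
$\left(w{\left(-18 \right)} - 419\right) \left(-360 + 492\right) = \left(25 - 419\right) \left(-360 + 492\right) = \left(-394\right) 132 = -52008$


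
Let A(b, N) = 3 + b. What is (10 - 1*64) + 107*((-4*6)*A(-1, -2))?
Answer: -5190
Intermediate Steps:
(10 - 1*64) + 107*((-4*6)*A(-1, -2)) = (10 - 1*64) + 107*((-4*6)*(3 - 1)) = (10 - 64) + 107*(-24*2) = -54 + 107*(-48) = -54 - 5136 = -5190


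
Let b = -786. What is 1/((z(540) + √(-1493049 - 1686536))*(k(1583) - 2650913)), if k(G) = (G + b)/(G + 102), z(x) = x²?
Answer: -12283650/9495691356004426567 + 337*I*√3179585/75965530848035412536 ≈ -1.2936e-12 + 7.9104e-15*I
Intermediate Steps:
k(G) = (-786 + G)/(102 + G) (k(G) = (G - 786)/(G + 102) = (-786 + G)/(102 + G))
1/((z(540) + √(-1493049 - 1686536))*(k(1583) - 2650913)) = 1/((540² + √(-1493049 - 1686536))*((-786 + 1583)/(102 + 1583) - 2650913)) = 1/((291600 + √(-3179585))*(797/1685 - 2650913)) = 1/((291600 + I*√3179585)*((1/1685)*797 - 2650913)) = 1/((291600 + I*√3179585)*(797/1685 - 2650913)) = 1/((291600 + I*√3179585)*(-4466787608/1685)) = 1/(-260503053298560/337 - 4466787608*I*√3179585/1685)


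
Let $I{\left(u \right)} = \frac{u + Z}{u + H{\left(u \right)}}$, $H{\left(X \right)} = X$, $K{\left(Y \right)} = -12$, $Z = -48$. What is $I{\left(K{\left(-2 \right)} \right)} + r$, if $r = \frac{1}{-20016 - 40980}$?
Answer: $\frac{152489}{60996} \approx 2.5$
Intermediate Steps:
$r = - \frac{1}{60996}$ ($r = \frac{1}{-60996} = - \frac{1}{60996} \approx -1.6395 \cdot 10^{-5}$)
$I{\left(u \right)} = \frac{-48 + u}{2 u}$ ($I{\left(u \right)} = \frac{u - 48}{u + u} = \frac{-48 + u}{2 u}$)
$I{\left(K{\left(-2 \right)} \right)} + r = \frac{-48 - 12}{2 \left(-12\right)} - \frac{1}{60996} = \frac{1}{2} \left(- \frac{1}{12}\right) \left(-60\right) - \frac{1}{60996} = \frac{5}{2} - \frac{1}{60996} = \frac{152489}{60996}$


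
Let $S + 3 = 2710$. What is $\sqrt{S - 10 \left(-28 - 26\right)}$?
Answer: $\sqrt{3247} \approx 56.982$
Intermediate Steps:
$S = 2707$ ($S = -3 + 2710 = 2707$)
$\sqrt{S - 10 \left(-28 - 26\right)} = \sqrt{2707 - 10 \left(-28 - 26\right)} = \sqrt{2707 - -540} = \sqrt{2707 + 540} = \sqrt{3247}$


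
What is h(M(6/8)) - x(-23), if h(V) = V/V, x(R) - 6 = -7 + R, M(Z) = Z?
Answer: 25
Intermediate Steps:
x(R) = -1 + R (x(R) = 6 + (-7 + R) = -1 + R)
h(V) = 1
h(M(6/8)) - x(-23) = 1 - (-1 - 23) = 1 - 1*(-24) = 1 + 24 = 25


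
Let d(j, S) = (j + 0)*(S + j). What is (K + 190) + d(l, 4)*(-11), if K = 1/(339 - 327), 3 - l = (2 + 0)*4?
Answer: 1621/12 ≈ 135.08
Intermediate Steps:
l = -5 (l = 3 - (2 + 0)*4 = 3 - 2*4 = 3 - 1*8 = 3 - 8 = -5)
K = 1/12 ≈ 0.083333
d(j, S) = j*(S + j)
(K + 190) + d(l, 4)*(-11) = (1/12 + 190) - 5*(4 - 5)*(-11) = 2281/12 - 5*(-1)*(-11) = 2281/12 + 5*(-11) = 2281/12 - 55 = 1621/12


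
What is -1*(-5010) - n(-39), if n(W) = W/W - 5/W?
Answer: 195346/39 ≈ 5008.9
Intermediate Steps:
n(W) = 1 - 5/W
-1*(-5010) - n(-39) = -1*(-5010) - (-5 - 39)/(-39) = 5010 - (-1)*(-44)/39 = 5010 - 1*44/39 = 5010 - 44/39 = 195346/39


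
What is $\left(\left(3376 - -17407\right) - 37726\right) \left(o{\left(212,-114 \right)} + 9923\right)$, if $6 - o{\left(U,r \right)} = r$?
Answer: $-170158549$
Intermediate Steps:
$o{\left(U,r \right)} = 6 - r$
$\left(\left(3376 - -17407\right) - 37726\right) \left(o{\left(212,-114 \right)} + 9923\right) = \left(\left(3376 - -17407\right) - 37726\right) \left(\left(6 - -114\right) + 9923\right) = \left(\left(3376 + 17407\right) - 37726\right) \left(\left(6 + 114\right) + 9923\right) = \left(20783 - 37726\right) \left(120 + 9923\right) = \left(-16943\right) 10043 = -170158549$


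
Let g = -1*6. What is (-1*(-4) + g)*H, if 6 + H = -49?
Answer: 110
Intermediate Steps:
H = -55 (H = -6 - 49 = -55)
g = -6
(-1*(-4) + g)*H = (-1*(-4) - 6)*(-55) = (4 - 6)*(-55) = -2*(-55) = 110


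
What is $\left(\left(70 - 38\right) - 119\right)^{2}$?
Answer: $7569$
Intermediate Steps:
$\left(\left(70 - 38\right) - 119\right)^{2} = \left(32 - 119\right)^{2} = \left(-87\right)^{2} = 7569$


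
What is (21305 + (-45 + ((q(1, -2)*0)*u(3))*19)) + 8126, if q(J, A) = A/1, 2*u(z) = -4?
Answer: 29386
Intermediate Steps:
u(z) = -2 (u(z) = (1/2)*(-4) = -2)
q(J, A) = A (q(J, A) = A*1 = A)
(21305 + (-45 + ((q(1, -2)*0)*u(3))*19)) + 8126 = (21305 + (-45 + (-2*0*(-2))*19)) + 8126 = (21305 + (-45 + (0*(-2))*19)) + 8126 = (21305 + (-45 + 0*19)) + 8126 = (21305 + (-45 + 0)) + 8126 = (21305 - 45) + 8126 = 21260 + 8126 = 29386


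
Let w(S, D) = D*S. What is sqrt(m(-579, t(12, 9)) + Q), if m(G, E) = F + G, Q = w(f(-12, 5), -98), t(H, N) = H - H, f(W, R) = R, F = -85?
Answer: I*sqrt(1154) ≈ 33.971*I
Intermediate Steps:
t(H, N) = 0
Q = -490 (Q = -98*5 = -490)
m(G, E) = -85 + G
sqrt(m(-579, t(12, 9)) + Q) = sqrt((-85 - 579) - 490) = sqrt(-664 - 490) = sqrt(-1154) = I*sqrt(1154)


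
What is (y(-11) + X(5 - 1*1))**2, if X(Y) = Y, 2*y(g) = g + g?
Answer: 49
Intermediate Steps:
y(g) = g (y(g) = (g + g)/2 = (2*g)/2 = g)
(y(-11) + X(5 - 1*1))**2 = (-11 + (5 - 1*1))**2 = (-11 + (5 - 1))**2 = (-11 + 4)**2 = (-7)**2 = 49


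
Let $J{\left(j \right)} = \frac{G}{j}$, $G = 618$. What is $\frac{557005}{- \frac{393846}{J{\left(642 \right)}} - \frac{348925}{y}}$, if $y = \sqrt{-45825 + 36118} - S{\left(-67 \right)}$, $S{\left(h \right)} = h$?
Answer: $\frac{57371515 \left(- \sqrt{9707} + 67 i\right)}{- 2859421249 i + 42141522 \sqrt{9707}} \approx -1.3559 - 0.0079931 i$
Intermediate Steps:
$J{\left(j \right)} = \frac{618}{j}$
$y = 67 + i \sqrt{9707}$ ($y = \sqrt{-45825 + 36118} - -67 = \sqrt{-9707} + 67 = i \sqrt{9707} + 67 = 67 + i \sqrt{9707} \approx 67.0 + 98.524 i$)
$\frac{557005}{- \frac{393846}{J{\left(642 \right)}} - \frac{348925}{y}} = \frac{557005}{- \frac{393846}{618 \cdot \frac{1}{642}} - \frac{348925}{67 + i \sqrt{9707}}} = \frac{557005}{- \frac{393846}{\frac{103}{107}} - \frac{348925}{67 + i \sqrt{9707}}} = \frac{557005}{\left(-393846\right) \frac{107}{103} - \frac{348925}{67 + i \sqrt{9707}}} = \frac{557005}{- \frac{42141522}{103} - \frac{348925}{67 + i \sqrt{9707}}}$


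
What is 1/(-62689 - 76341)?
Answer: -1/139030 ≈ -7.1927e-6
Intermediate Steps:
1/(-62689 - 76341) = 1/(-139030) = -1/139030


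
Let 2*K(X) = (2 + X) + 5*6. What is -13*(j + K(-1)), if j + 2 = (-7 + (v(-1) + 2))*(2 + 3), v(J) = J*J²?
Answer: 429/2 ≈ 214.50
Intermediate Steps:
v(J) = J³
K(X) = 16 + X/2 (K(X) = ((2 + X) + 5*6)/2 = ((2 + X) + 30)/2 = (32 + X)/2 = 16 + X/2)
j = -32 (j = -2 + (-7 + ((-1)³ + 2))*(2 + 3) = -2 + (-7 + (-1 + 2))*5 = -2 + (-7 + 1)*5 = -2 - 6*5 = -2 - 30 = -32)
-13*(j + K(-1)) = -13*(-32 + (16 + (½)*(-1))) = -13*(-32 + (16 - ½)) = -13*(-32 + 31/2) = -13*(-33/2) = 429/2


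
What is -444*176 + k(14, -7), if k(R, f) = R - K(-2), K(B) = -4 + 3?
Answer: -78129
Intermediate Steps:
K(B) = -1
k(R, f) = 1 + R (k(R, f) = R - 1*(-1) = R + 1 = 1 + R)
-444*176 + k(14, -7) = -444*176 + (1 + 14) = -78144 + 15 = -78129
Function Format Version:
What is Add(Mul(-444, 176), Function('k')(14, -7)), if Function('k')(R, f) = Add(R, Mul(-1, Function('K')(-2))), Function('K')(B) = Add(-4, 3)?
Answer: -78129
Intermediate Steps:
Function('K')(B) = -1
Function('k')(R, f) = Add(1, R) (Function('k')(R, f) = Add(R, Mul(-1, -1)) = Add(R, 1) = Add(1, R))
Add(Mul(-444, 176), Function('k')(14, -7)) = Add(Mul(-444, 176), Add(1, 14)) = Add(-78144, 15) = -78129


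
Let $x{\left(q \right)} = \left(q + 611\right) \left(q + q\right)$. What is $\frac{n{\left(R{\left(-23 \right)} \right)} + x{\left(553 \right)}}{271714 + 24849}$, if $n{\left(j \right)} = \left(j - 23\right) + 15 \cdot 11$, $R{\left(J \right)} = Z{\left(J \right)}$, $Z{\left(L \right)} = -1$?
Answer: $\frac{1287525}{296563} \approx 4.3415$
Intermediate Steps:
$R{\left(J \right)} = -1$
$x{\left(q \right)} = 2 q \left(611 + q\right)$ ($x{\left(q \right)} = \left(611 + q\right) 2 q = 2 q \left(611 + q\right)$)
$n{\left(j \right)} = 142 + j$ ($n{\left(j \right)} = \left(-23 + j\right) + 165 = 142 + j$)
$\frac{n{\left(R{\left(-23 \right)} \right)} + x{\left(553 \right)}}{271714 + 24849} = \frac{\left(142 - 1\right) + 2 \cdot 553 \left(611 + 553\right)}{271714 + 24849} = \frac{141 + 2 \cdot 553 \cdot 1164}{296563} = \left(141 + 1287384\right) \frac{1}{296563} = 1287525 \cdot \frac{1}{296563} = \frac{1287525}{296563}$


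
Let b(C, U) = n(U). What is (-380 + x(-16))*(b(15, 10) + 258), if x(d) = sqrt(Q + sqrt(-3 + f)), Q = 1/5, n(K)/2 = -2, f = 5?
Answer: -96520 + 254*sqrt(5 + 25*sqrt(2))/5 ≈ -96197.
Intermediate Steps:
n(K) = -4 (n(K) = 2*(-2) = -4)
Q = 1/5 ≈ 0.20000
b(C, U) = -4
x(d) = sqrt(1/5 + sqrt(2)) (x(d) = sqrt(1/5 + sqrt(-3 + 5)) = sqrt(1/5 + sqrt(2)))
(-380 + x(-16))*(b(15, 10) + 258) = (-380 + sqrt(5 + 25*sqrt(2))/5)*(-4 + 258) = (-380 + sqrt(5 + 25*sqrt(2))/5)*254 = -96520 + 254*sqrt(5 + 25*sqrt(2))/5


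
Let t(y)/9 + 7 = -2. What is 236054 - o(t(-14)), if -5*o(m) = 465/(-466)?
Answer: 110001071/466 ≈ 2.3605e+5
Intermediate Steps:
t(y) = -81 (t(y) = -63 + 9*(-2) = -63 - 18 = -81)
o(m) = 93/466 (o(m) = -93/(-466) = -93*(-1)/466 = -⅕*(-465/466) = 93/466)
236054 - o(t(-14)) = 236054 - 1*93/466 = 236054 - 93/466 = 110001071/466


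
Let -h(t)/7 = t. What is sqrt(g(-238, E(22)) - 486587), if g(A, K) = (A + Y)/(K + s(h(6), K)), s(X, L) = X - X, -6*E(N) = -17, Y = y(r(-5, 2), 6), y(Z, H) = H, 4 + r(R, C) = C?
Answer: I*sqrt(140647307)/17 ≈ 697.62*I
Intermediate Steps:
r(R, C) = -4 + C
Y = 6
E(N) = 17/6 (E(N) = -1/6*(-17) = 17/6)
h(t) = -7*t
s(X, L) = 0
g(A, K) = (6 + A)/K (g(A, K) = (A + 6)/(K + 0) = (6 + A)/K)
sqrt(g(-238, E(22)) - 486587) = sqrt((6 - 238)/(17/6) - 486587) = sqrt((6/17)*(-232) - 486587) = sqrt(-1392/17 - 486587) = sqrt(-8273371/17) = I*sqrt(140647307)/17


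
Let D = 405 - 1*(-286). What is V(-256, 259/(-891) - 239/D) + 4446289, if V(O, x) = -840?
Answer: 4445449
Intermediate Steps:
D = 691 (D = 405 + 286 = 691)
V(-256, 259/(-891) - 239/D) + 4446289 = -840 + 4446289 = 4445449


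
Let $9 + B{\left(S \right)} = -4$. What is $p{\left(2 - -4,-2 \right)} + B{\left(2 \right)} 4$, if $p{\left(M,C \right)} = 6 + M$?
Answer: $-40$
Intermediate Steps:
$B{\left(S \right)} = -13$ ($B{\left(S \right)} = -9 - 4 = -13$)
$p{\left(2 - -4,-2 \right)} + B{\left(2 \right)} 4 = \left(6 + \left(2 - -4\right)\right) - 52 = \left(6 + \left(2 + 4\right)\right) - 52 = \left(6 + 6\right) - 52 = 12 - 52 = -40$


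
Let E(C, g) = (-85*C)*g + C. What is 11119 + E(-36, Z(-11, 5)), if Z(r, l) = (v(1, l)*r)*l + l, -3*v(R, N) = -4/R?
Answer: -198017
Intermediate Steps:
v(R, N) = 4/(3*R) (v(R, N) = -(-4)/(3*R) = 4/(3*R))
Z(r, l) = l + 4*l*r/3 (Z(r, l) = (((4/3)/1)*r)*l + l = (((4/3)*1)*r)*l + l = (4*r/3)*l + l = 4*l*r/3 + l = l + 4*l*r/3)
E(C, g) = C - 85*C*g (E(C, g) = -85*C*g + C = C - 85*C*g)
11119 + E(-36, Z(-11, 5)) = 11119 - 36*(1 - 85*5*(3 + 4*(-11))/3) = 11119 - 36*(1 - 85*5*(3 - 44)/3) = 11119 - 36*(1 - 85*5*(-41)/3) = 11119 - 36*(1 - 85*(-205/3)) = 11119 - 36*(1 + 17425/3) = 11119 - 36*17428/3 = 11119 - 209136 = -198017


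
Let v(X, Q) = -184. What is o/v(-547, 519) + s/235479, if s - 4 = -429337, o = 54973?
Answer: -4341328113/14442712 ≈ -300.59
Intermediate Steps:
s = -429333 (s = 4 - 429337 = -429333)
o/v(-547, 519) + s/235479 = 54973/(-184) - 429333/235479 = 54973*(-1/184) - 429333*1/235479 = -54973/184 - 143111/78493 = -4341328113/14442712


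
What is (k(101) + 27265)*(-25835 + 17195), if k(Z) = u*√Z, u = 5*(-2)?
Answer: -235569600 + 86400*√101 ≈ -2.3470e+8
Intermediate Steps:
u = -10
k(Z) = -10*√Z
(k(101) + 27265)*(-25835 + 17195) = (-10*√101 + 27265)*(-25835 + 17195) = (27265 - 10*√101)*(-8640) = -235569600 + 86400*√101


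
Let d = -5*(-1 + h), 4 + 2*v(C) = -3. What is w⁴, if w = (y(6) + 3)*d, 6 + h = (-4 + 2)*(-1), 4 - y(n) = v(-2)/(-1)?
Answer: 937890625/16 ≈ 5.8618e+7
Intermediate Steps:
v(C) = -7/2 (v(C) = -2 + (½)*(-3) = -2 - 3/2 = -7/2)
y(n) = ½ (y(n) = 4 - (-7)/(2*(-1)) = 4 - (-7)*(-1)/2 = 4 - 1*7/2 = 4 - 7/2 = ½)
h = -4 (h = -6 + (-4 + 2)*(-1) = -6 - 2*(-1) = -6 + 2 = -4)
d = 25 (d = -5*(-1 - 4) = -5*(-5) = 25)
w = 175/2 (w = (½ + 3)*25 = (7/2)*25 = 175/2 ≈ 87.500)
w⁴ = (175/2)⁴ = 937890625/16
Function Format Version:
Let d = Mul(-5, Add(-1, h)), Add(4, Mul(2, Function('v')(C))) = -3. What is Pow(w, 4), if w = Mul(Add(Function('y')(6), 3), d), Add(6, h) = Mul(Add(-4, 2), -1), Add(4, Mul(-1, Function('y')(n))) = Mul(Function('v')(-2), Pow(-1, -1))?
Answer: Rational(937890625, 16) ≈ 5.8618e+7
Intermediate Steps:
Function('v')(C) = Rational(-7, 2) (Function('v')(C) = Add(-2, Mul(Rational(1, 2), -3)) = Add(-2, Rational(-3, 2)) = Rational(-7, 2))
Function('y')(n) = Rational(1, 2) (Function('y')(n) = Add(4, Mul(-1, Mul(Rational(-7, 2), Pow(-1, -1)))) = Add(4, Mul(-1, Mul(Rational(-7, 2), -1))) = Add(4, Mul(-1, Rational(7, 2))) = Add(4, Rational(-7, 2)) = Rational(1, 2))
h = -4 (h = Add(-6, Mul(Add(-4, 2), -1)) = Add(-6, Mul(-2, -1)) = Add(-6, 2) = -4)
d = 25 (d = Mul(-5, Add(-1, -4)) = Mul(-5, -5) = 25)
w = Rational(175, 2) (w = Mul(Add(Rational(1, 2), 3), 25) = Mul(Rational(7, 2), 25) = Rational(175, 2) ≈ 87.500)
Pow(w, 4) = Pow(Rational(175, 2), 4) = Rational(937890625, 16)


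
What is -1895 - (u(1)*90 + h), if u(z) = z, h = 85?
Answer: -2070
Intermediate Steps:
-1895 - (u(1)*90 + h) = -1895 - (1*90 + 85) = -1895 - (90 + 85) = -1895 - 1*175 = -1895 - 175 = -2070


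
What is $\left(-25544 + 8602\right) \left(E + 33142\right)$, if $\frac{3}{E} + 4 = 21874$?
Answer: $- \frac{2046637488251}{3645} \approx -5.6149 \cdot 10^{8}$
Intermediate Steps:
$E = \frac{1}{7290}$ ($E = \frac{3}{-4 + 21874} = \frac{3}{21870} = 3 \cdot \frac{1}{21870} = \frac{1}{7290} \approx 0.00013717$)
$\left(-25544 + 8602\right) \left(E + 33142\right) = \left(-25544 + 8602\right) \left(\frac{1}{7290} + 33142\right) = \left(-16942\right) \frac{241605181}{7290} = - \frac{2046637488251}{3645}$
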